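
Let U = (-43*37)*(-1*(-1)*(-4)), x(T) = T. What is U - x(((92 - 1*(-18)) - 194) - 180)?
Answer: 6628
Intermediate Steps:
U = 6364 (U = -1591*(-4) = 6364)
U - x(((92 - 1*(-18)) - 194) - 180) = 6364 - (((92 - 1*(-18)) - 194) - 180) = 6364 - (((92 + 18) - 194) - 180) = 6364 - ((110 - 194) - 180) = 6364 - (-84 - 180) = 6364 - 1*(-264) = 6364 + 264 = 6628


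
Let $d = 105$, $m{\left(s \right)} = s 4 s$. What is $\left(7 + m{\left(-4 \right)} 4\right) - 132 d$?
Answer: $-13597$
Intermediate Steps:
$m{\left(s \right)} = 4 s^{2}$ ($m{\left(s \right)} = 4 s s = 4 s^{2}$)
$\left(7 + m{\left(-4 \right)} 4\right) - 132 d = \left(7 + 4 \left(-4\right)^{2} \cdot 4\right) - 13860 = \left(7 + 4 \cdot 16 \cdot 4\right) - 13860 = \left(7 + 64 \cdot 4\right) - 13860 = \left(7 + 256\right) - 13860 = 263 - 13860 = -13597$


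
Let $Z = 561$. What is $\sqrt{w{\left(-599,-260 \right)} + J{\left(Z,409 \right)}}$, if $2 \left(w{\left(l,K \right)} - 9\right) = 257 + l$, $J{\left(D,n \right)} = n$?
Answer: $\sqrt{247} \approx 15.716$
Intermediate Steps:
$w{\left(l,K \right)} = \frac{275}{2} + \frac{l}{2}$ ($w{\left(l,K \right)} = 9 + \frac{257 + l}{2} = 9 + \left(\frac{257}{2} + \frac{l}{2}\right) = \frac{275}{2} + \frac{l}{2}$)
$\sqrt{w{\left(-599,-260 \right)} + J{\left(Z,409 \right)}} = \sqrt{\left(\frac{275}{2} + \frac{1}{2} \left(-599\right)\right) + 409} = \sqrt{\left(\frac{275}{2} - \frac{599}{2}\right) + 409} = \sqrt{-162 + 409} = \sqrt{247}$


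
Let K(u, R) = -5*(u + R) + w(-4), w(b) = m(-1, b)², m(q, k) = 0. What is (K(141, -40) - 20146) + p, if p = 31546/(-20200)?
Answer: -208590873/10100 ≈ -20653.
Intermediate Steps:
p = -15773/10100 (p = 31546*(-1/20200) = -15773/10100 ≈ -1.5617)
w(b) = 0 (w(b) = 0² = 0)
K(u, R) = -5*R - 5*u (K(u, R) = -5*(u + R) + 0 = -5*(R + u) + 0 = (-5*R - 5*u) + 0 = -5*R - 5*u)
(K(141, -40) - 20146) + p = ((-5*(-40) - 5*141) - 20146) - 15773/10100 = ((200 - 705) - 20146) - 15773/10100 = (-505 - 20146) - 15773/10100 = -20651 - 15773/10100 = -208590873/10100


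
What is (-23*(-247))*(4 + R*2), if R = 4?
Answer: 68172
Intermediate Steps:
(-23*(-247))*(4 + R*2) = (-23*(-247))*(4 + 4*2) = 5681*(4 + 8) = 5681*12 = 68172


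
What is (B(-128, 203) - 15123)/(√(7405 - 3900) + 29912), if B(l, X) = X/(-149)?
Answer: -67407589360/133313911611 + 2253530*√3505/133313911611 ≈ -0.50463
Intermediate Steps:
B(l, X) = -X/149 (B(l, X) = X*(-1/149) = -X/149)
(B(-128, 203) - 15123)/(√(7405 - 3900) + 29912) = (-1/149*203 - 15123)/(√(7405 - 3900) + 29912) = (-203/149 - 15123)/(√3505 + 29912) = -2253530/(149*(29912 + √3505))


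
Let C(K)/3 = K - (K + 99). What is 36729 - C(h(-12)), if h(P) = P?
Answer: 37026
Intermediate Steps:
C(K) = -297 (C(K) = 3*(K - (K + 99)) = 3*(K - (99 + K)) = 3*(K + (-99 - K)) = 3*(-99) = -297)
36729 - C(h(-12)) = 36729 - 1*(-297) = 36729 + 297 = 37026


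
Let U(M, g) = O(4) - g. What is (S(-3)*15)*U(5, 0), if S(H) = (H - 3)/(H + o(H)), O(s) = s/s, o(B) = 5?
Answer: -45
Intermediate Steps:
O(s) = 1
S(H) = (-3 + H)/(5 + H) (S(H) = (H - 3)/(H + 5) = (-3 + H)/(5 + H))
U(M, g) = 1 - g
(S(-3)*15)*U(5, 0) = (((-3 - 3)/(5 - 3))*15)*(1 - 1*0) = ((-6/2)*15)*(1 + 0) = (((1/2)*(-6))*15)*1 = -3*15*1 = -45*1 = -45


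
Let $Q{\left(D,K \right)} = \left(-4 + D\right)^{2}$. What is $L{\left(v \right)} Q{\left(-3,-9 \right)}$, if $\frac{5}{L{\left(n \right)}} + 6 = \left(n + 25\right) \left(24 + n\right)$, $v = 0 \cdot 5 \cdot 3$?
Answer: $\frac{245}{594} \approx 0.41246$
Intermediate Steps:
$v = 0$ ($v = 0 \cdot 3 = 0$)
$L{\left(n \right)} = \frac{5}{-6 + \left(24 + n\right) \left(25 + n\right)}$ ($L{\left(n \right)} = \frac{5}{-6 + \left(n + 25\right) \left(24 + n\right)} = \frac{5}{-6 + \left(25 + n\right) \left(24 + n\right)} = \frac{5}{-6 + \left(24 + n\right) \left(25 + n\right)}$)
$L{\left(v \right)} Q{\left(-3,-9 \right)} = \frac{5}{594 + 0^{2} + 49 \cdot 0} \left(-4 - 3\right)^{2} = \frac{5}{594 + 0 + 0} \left(-7\right)^{2} = \frac{5}{594} \cdot 49 = \frac{245}{594}$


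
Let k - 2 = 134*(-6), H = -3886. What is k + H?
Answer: -4688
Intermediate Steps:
k = -802 (k = 2 + 134*(-6) = 2 - 804 = -802)
k + H = -802 - 3886 = -4688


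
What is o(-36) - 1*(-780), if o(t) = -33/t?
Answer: 9371/12 ≈ 780.92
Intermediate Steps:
o(-36) - 1*(-780) = -33/(-36) - 1*(-780) = -33*(-1/36) + 780 = 11/12 + 780 = 9371/12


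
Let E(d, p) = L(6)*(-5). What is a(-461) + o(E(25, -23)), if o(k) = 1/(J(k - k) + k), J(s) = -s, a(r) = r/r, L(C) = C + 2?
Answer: 39/40 ≈ 0.97500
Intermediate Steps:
L(C) = 2 + C
a(r) = 1
E(d, p) = -40 (E(d, p) = (2 + 6)*(-5) = 8*(-5) = -40)
o(k) = 1/k (o(k) = 1/(-(k - k) + k) = 1/(-1*0 + k) = 1/(0 + k) = 1/k)
a(-461) + o(E(25, -23)) = 1 + 1/(-40) = 1 - 1/40 = 39/40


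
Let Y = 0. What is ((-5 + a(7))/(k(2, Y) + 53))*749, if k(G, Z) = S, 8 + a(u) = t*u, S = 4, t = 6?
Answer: 21721/57 ≈ 381.07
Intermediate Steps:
a(u) = -8 + 6*u
k(G, Z) = 4
((-5 + a(7))/(k(2, Y) + 53))*749 = ((-5 + (-8 + 6*7))/(4 + 53))*749 = ((-5 + (-8 + 42))/57)*749 = ((-5 + 34)*(1/57))*749 = (29*(1/57))*749 = (29/57)*749 = 21721/57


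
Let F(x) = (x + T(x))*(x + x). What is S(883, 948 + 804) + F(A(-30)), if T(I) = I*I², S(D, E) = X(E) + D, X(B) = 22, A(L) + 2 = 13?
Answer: 30429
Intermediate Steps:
A(L) = 11 (A(L) = -2 + 13 = 11)
S(D, E) = 22 + D
T(I) = I³
F(x) = 2*x*(x + x³) (F(x) = (x + x³)*(x + x) = (x + x³)*(2*x) = 2*x*(x + x³))
S(883, 948 + 804) + F(A(-30)) = (22 + 883) + 2*11²*(1 + 11²) = 905 + 2*121*(1 + 121) = 905 + 2*121*122 = 905 + 29524 = 30429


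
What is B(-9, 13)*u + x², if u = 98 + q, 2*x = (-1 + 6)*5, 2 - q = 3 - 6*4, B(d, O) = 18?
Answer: 9337/4 ≈ 2334.3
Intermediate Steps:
q = 23 (q = 2 - (3 - 6*4) = 2 - (3 - 24) = 2 - 1*(-21) = 2 + 21 = 23)
x = 25/2 (x = ((-1 + 6)*5)/2 = (5*5)/2 = (½)*25 = 25/2 ≈ 12.500)
u = 121 (u = 98 + 23 = 121)
B(-9, 13)*u + x² = 18*121 + (25/2)² = 2178 + 625/4 = 9337/4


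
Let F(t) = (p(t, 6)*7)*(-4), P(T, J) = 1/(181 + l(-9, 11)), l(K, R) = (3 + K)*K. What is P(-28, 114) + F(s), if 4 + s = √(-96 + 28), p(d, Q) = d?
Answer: 26321/235 - 56*I*√17 ≈ 112.0 - 230.89*I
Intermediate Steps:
l(K, R) = K*(3 + K)
P(T, J) = 1/235 (P(T, J) = 1/(181 - 9*(3 - 9)) = 1/(181 - 9*(-6)) = 1/(181 + 54) = 1/235)
s = -4 + 2*I*√17 (s = -4 + √(-96 + 28) = -4 + √(-68) = -4 + 2*I*√17 ≈ -4.0 + 8.2462*I)
F(t) = -28*t (F(t) = (t*7)*(-4) = (7*t)*(-4) = -28*t)
P(-28, 114) + F(s) = 1/235 - 28*(-4 + 2*I*√17) = 1/235 + (112 - 56*I*√17) = 26321/235 - 56*I*√17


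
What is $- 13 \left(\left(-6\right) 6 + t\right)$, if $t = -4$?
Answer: $520$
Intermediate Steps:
$- 13 \left(\left(-6\right) 6 + t\right) = - 13 \left(\left(-6\right) 6 - 4\right) = - 13 \left(-36 - 4\right) = \left(-13\right) \left(-40\right) = 520$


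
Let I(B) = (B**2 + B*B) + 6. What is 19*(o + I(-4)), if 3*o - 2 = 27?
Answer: 2717/3 ≈ 905.67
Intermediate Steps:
o = 29/3 (o = 2/3 + (1/3)*27 = 2/3 + 9 = 29/3 ≈ 9.6667)
I(B) = 6 + 2*B**2 (I(B) = (B**2 + B**2) + 6 = 2*B**2 + 6 = 6 + 2*B**2)
19*(o + I(-4)) = 19*(29/3 + (6 + 2*(-4)**2)) = 19*(29/3 + (6 + 2*16)) = 19*(29/3 + (6 + 32)) = 19*(29/3 + 38) = 19*(143/3) = 2717/3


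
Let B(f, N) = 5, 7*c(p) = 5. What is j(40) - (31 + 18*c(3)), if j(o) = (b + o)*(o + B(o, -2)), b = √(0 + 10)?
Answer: 12293/7 + 45*√10 ≈ 1898.4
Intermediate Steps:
c(p) = 5/7 (c(p) = (⅐)*5 = 5/7)
b = √10 ≈ 3.1623
j(o) = (5 + o)*(o + √10) (j(o) = (√10 + o)*(o + 5) = (o + √10)*(5 + o) = (5 + o)*(o + √10))
j(40) - (31 + 18*c(3)) = (40² + 5*40 + 5*√10 + 40*√10) - (31 + 18*(5/7)) = (1600 + 200 + 5*√10 + 40*√10) - (31 + 90/7) = (1800 + 45*√10) - 1*307/7 = (1800 + 45*√10) - 307/7 = 12293/7 + 45*√10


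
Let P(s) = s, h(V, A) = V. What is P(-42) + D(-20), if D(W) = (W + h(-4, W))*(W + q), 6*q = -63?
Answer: 690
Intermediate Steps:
q = -21/2 (q = (⅙)*(-63) = -21/2 ≈ -10.500)
D(W) = (-4 + W)*(-21/2 + W) (D(W) = (W - 4)*(W - 21/2) = (-4 + W)*(-21/2 + W))
P(-42) + D(-20) = -42 + (42 + (-20)² - 29/2*(-20)) = -42 + (42 + 400 + 290) = -42 + 732 = 690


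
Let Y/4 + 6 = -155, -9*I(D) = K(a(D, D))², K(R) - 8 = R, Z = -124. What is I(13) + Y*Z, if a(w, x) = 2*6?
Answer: 718304/9 ≈ 79812.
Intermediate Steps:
a(w, x) = 12
K(R) = 8 + R
I(D) = -400/9 (I(D) = -(8 + 12)²/9 = -⅑*20² = -⅑*400 = -400/9)
Y = -644 (Y = -24 + 4*(-155) = -24 - 620 = -644)
I(13) + Y*Z = -400/9 - 644*(-124) = -400/9 + 79856 = 718304/9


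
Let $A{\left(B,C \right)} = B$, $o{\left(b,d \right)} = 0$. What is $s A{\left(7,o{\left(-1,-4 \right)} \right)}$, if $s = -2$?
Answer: $-14$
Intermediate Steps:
$s A{\left(7,o{\left(-1,-4 \right)} \right)} = \left(-2\right) 7 = -14$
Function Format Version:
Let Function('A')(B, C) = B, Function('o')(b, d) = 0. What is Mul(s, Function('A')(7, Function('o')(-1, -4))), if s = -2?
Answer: -14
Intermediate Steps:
Mul(s, Function('A')(7, Function('o')(-1, -4))) = Mul(-2, 7) = -14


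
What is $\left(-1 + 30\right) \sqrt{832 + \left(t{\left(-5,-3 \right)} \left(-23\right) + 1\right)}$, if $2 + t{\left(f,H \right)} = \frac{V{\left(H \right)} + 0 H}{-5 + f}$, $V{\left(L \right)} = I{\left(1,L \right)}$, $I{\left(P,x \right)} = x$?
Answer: $\frac{87 \sqrt{9690}}{10} \approx 856.41$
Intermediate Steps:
$V{\left(L \right)} = L$
$t{\left(f,H \right)} = -2 + \frac{H}{-5 + f}$ ($t{\left(f,H \right)} = -2 + \frac{H + 0 H}{-5 + f} = -2 + \frac{H + 0}{-5 + f} = -2 + \frac{H}{-5 + f}$)
$\left(-1 + 30\right) \sqrt{832 + \left(t{\left(-5,-3 \right)} \left(-23\right) + 1\right)} = \left(-1 + 30\right) \sqrt{832 + \left(\frac{10 - 3 - -10}{-5 - 5} \left(-23\right) + 1\right)} = 29 \sqrt{832 + \left(\frac{10 - 3 + 10}{-10} \left(-23\right) + 1\right)} = 29 \sqrt{832 + \left(\left(- \frac{1}{10}\right) 17 \left(-23\right) + 1\right)} = 29 \sqrt{832 + \left(\left(- \frac{17}{10}\right) \left(-23\right) + 1\right)} = 29 \sqrt{832 + \left(\frac{391}{10} + 1\right)} = 29 \sqrt{832 + \frac{401}{10}} = 29 \sqrt{\frac{8721}{10}} = 29 \frac{3 \sqrt{9690}}{10} = \frac{87 \sqrt{9690}}{10}$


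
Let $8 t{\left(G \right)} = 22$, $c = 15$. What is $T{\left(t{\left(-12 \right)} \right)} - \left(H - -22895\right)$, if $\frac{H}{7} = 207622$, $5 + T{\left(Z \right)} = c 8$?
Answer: $-1476134$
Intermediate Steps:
$t{\left(G \right)} = \frac{11}{4}$ ($t{\left(G \right)} = \frac{1}{8} \cdot 22 = \frac{11}{4}$)
$T{\left(Z \right)} = 115$ ($T{\left(Z \right)} = -5 + 15 \cdot 8 = -5 + 120 = 115$)
$H = 1453354$ ($H = 7 \cdot 207622 = 1453354$)
$T{\left(t{\left(-12 \right)} \right)} - \left(H - -22895\right) = 115 - \left(1453354 - -22895\right) = 115 - \left(1453354 + 22895\right) = 115 - 1476249 = -1476134$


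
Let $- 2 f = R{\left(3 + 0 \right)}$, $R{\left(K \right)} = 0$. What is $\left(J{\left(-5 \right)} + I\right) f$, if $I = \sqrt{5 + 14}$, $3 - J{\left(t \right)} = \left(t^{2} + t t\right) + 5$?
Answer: $0$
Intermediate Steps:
$J{\left(t \right)} = -2 - 2 t^{2}$ ($J{\left(t \right)} = 3 - \left(\left(t^{2} + t t\right) + 5\right) = 3 - \left(\left(t^{2} + t^{2}\right) + 5\right) = 3 - \left(2 t^{2} + 5\right) = 3 - \left(5 + 2 t^{2}\right) = -2 - 2 t^{2}$)
$I = \sqrt{19} \approx 4.3589$
$f = 0$ ($f = \left(- \frac{1}{2}\right) 0 = 0$)
$\left(J{\left(-5 \right)} + I\right) f = \left(\left(-2 - 2 \left(-5\right)^{2}\right) + \sqrt{19}\right) 0 = \left(\left(-2 - 50\right) + \sqrt{19}\right) 0 = \left(-52 + \sqrt{19}\right) 0 = 0$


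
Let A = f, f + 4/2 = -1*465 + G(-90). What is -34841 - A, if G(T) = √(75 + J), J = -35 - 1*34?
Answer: -34374 - √6 ≈ -34376.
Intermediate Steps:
J = -69 (J = -35 - 34 = -69)
G(T) = √6 (G(T) = √(75 - 69) = √6)
f = -467 + √6 (f = -2 + (-1*465 + √6) = -2 + (-465 + √6) = -467 + √6 ≈ -464.55)
A = -467 + √6 ≈ -464.55
-34841 - A = -34841 - (-467 + √6) = -34841 + (467 - √6) = -34374 - √6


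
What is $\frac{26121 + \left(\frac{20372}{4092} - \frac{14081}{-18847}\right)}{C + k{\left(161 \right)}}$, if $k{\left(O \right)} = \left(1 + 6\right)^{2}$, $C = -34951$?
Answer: $- \frac{6542023855}{8739316206} \approx -0.74857$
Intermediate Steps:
$k{\left(O \right)} = 49$ ($k{\left(O \right)} = 7^{2} = 49$)
$\frac{26121 + \left(\frac{20372}{4092} - \frac{14081}{-18847}\right)}{C + k{\left(161 \right)}} = \frac{26121 + \left(\frac{20372}{4092} - \frac{14081}{-18847}\right)}{-34951 + 49} = \frac{26121 + \left(20372 \cdot \frac{1}{4092} - - \frac{14081}{18847}\right)}{-34902} = \left(26121 + \left(\frac{463}{93} + \frac{14081}{18847}\right)\right) \left(- \frac{1}{34902}\right) = \left(26121 + \frac{10035694}{1752771}\right) \left(- \frac{1}{34902}\right) = \frac{45794166985}{1752771} \left(- \frac{1}{34902}\right) = - \frac{6542023855}{8739316206}$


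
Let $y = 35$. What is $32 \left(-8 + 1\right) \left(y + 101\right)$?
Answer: $-30464$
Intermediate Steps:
$32 \left(-8 + 1\right) \left(y + 101\right) = 32 \left(-8 + 1\right) \left(35 + 101\right) = 32 \left(\left(-7\right) 136\right) = 32 \left(-952\right) = -30464$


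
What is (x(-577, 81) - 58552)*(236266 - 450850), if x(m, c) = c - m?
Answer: 12423126096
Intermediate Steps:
(x(-577, 81) - 58552)*(236266 - 450850) = ((81 - 1*(-577)) - 58552)*(236266 - 450850) = ((81 + 577) - 58552)*(-214584) = (658 - 58552)*(-214584) = -57894*(-214584) = 12423126096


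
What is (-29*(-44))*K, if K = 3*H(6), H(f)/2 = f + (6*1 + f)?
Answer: 137808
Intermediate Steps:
H(f) = 12 + 4*f (H(f) = 2*(f + (6*1 + f)) = 2*(f + (6 + f)) = 2*(6 + 2*f) = 12 + 4*f)
K = 108 (K = 3*(12 + 4*6) = 3*(12 + 24) = 3*36 = 108)
(-29*(-44))*K = -29*(-44)*108 = 1276*108 = 137808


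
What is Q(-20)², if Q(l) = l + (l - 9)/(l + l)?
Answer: 594441/1600 ≈ 371.53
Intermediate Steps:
Q(l) = l + (-9 + l)/(2*l) (Q(l) = l + (-9 + l)/((2*l)) = l + (-9 + l)*(1/(2*l)) = l + (-9 + l)/(2*l))
Q(-20)² = (½ - 20 - 9/2/(-20))² = (½ - 20 - 9/2*(-1/20))² = (½ - 20 + 9/40)² = (-771/40)² = 594441/1600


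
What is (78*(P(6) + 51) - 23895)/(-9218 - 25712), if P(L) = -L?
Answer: 4077/6986 ≈ 0.58360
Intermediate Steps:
(78*(P(6) + 51) - 23895)/(-9218 - 25712) = (78*(-1*6 + 51) - 23895)/(-9218 - 25712) = (78*(-6 + 51) - 23895)/(-34930) = (78*45 - 23895)*(-1/34930) = (3510 - 23895)*(-1/34930) = -20385*(-1/34930) = 4077/6986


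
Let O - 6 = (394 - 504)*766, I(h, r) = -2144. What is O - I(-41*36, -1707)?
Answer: -82110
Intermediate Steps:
O = -84254 (O = 6 + (394 - 504)*766 = 6 - 110*766 = 6 - 84260 = -84254)
O - I(-41*36, -1707) = -84254 - 1*(-2144) = -84254 + 2144 = -82110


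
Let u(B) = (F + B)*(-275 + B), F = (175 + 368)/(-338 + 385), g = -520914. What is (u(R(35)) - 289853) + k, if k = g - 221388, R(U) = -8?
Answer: -48558546/47 ≈ -1.0332e+6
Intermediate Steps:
F = 543/47 ≈ 11.553
u(B) = (-275 + B)*(543/47 + B) (u(B) = (543/47 + B)*(-275 + B) = (-275 + B)*(543/47 + B))
k = -742302 (k = -520914 - 221388 = -742302)
(u(R(35)) - 289853) + k = ((-149325/47 + (-8)² - 12382/47*(-8)) - 289853) - 742302 = ((-149325/47 + 64 + 99056/47) - 289853) - 742302 = (-47261/47 - 289853) - 742302 = -13670352/47 - 742302 = -48558546/47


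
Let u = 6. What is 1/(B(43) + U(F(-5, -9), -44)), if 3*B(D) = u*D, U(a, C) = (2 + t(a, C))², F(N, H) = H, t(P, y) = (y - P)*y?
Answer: 1/2377850 ≈ 4.2055e-7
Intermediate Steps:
t(P, y) = y*(y - P)
U(a, C) = (2 + C*(C - a))²
B(D) = 2*D (B(D) = (6*D)/3 = 2*D)
1/(B(43) + U(F(-5, -9), -44)) = 1/(2*43 + (2 - 44*(-44 - 1*(-9)))²) = 1/(86 + (2 - 44*(-44 + 9))²) = 1/(86 + (2 - 44*(-35))²) = 1/(86 + (2 + 1540)²) = 1/(86 + 1542²) = 1/(86 + 2377764) = 1/2377850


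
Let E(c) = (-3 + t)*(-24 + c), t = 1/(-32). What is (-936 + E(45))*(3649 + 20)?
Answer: -117367641/32 ≈ -3.6677e+6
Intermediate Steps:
t = -1/32 ≈ -0.031250
E(c) = 291/4 - 97*c/32 (E(c) = (-3 - 1/32)*(-24 + c) = -97*(-24 + c)/32 = 291/4 - 97*c/32)
(-936 + E(45))*(3649 + 20) = (-936 + (291/4 - 97/32*45))*(3649 + 20) = (-936 + (291/4 - 4365/32))*3669 = (-936 - 2037/32)*3669 = -31989/32*3669 = -117367641/32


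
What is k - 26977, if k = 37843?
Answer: 10866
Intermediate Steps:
k - 26977 = 37843 - 26977 = 10866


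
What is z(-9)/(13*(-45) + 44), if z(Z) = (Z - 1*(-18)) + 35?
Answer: -44/541 ≈ -0.081331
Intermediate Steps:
z(Z) = 53 + Z (z(Z) = (Z + 18) + 35 = (18 + Z) + 35 = 53 + Z)
z(-9)/(13*(-45) + 44) = (53 - 9)/(13*(-45) + 44) = 44/(-585 + 44) = 44/(-541) = 44*(-1/541) = -44/541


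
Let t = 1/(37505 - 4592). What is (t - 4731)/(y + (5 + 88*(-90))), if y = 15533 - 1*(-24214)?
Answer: -77855701/523843308 ≈ -0.14862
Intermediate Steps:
y = 39747 (y = 15533 + 24214 = 39747)
t = 1/32913 ≈ 3.0383e-5
(t - 4731)/(y + (5 + 88*(-90))) = (1/32913 - 4731)/(39747 + (5 + 88*(-90))) = -155711402/(32913*(39747 + (5 - 7920))) = -155711402/(32913*(39747 - 7915)) = -155711402/32913/31832 = -155711402/32913*1/31832 = -77855701/523843308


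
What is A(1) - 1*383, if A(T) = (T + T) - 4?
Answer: -385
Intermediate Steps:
A(T) = -4 + 2*T (A(T) = 2*T - 4 = -4 + 2*T)
A(1) - 1*383 = (-4 + 2*1) - 1*383 = (-4 + 2) - 383 = -2 - 383 = -385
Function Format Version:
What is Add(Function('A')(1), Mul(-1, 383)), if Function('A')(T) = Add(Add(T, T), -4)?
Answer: -385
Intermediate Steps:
Function('A')(T) = Add(-4, Mul(2, T)) (Function('A')(T) = Add(Mul(2, T), -4) = Add(-4, Mul(2, T)))
Add(Function('A')(1), Mul(-1, 383)) = Add(Add(-4, Mul(2, 1)), Mul(-1, 383)) = Add(Add(-4, 2), -383) = Add(-2, -383) = -385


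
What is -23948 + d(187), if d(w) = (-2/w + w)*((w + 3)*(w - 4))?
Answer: 1211324314/187 ≈ 6.4777e+6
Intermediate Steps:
d(w) = (-4 + w)*(3 + w)*(w - 2/w) (d(w) = (w - 2/w)*((3 + w)*(-4 + w)) = (w - 2/w)*((-4 + w)*(3 + w)) = (-4 + w)*(3 + w)*(w - 2/w))
-23948 + d(187) = -23948 + (2 + 187³ - 1*187² - 14*187 + 24/187) = -23948 + (2 + 6539203 - 1*34969 - 2618 + 24*(1/187)) = -23948 + (2 + 6539203 - 34969 - 2618 + 24/187) = -23948 + 1215802590/187 = 1211324314/187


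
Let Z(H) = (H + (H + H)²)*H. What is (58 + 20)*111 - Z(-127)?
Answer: 8186061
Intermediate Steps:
Z(H) = H*(H + 4*H²) (Z(H) = (H + (2*H)²)*H = (H + 4*H²)*H = H*(H + 4*H²))
(58 + 20)*111 - Z(-127) = (58 + 20)*111 - (-127)²*(1 + 4*(-127)) = 78*111 - 16129*(1 - 508) = 8658 - 16129*(-507) = 8658 - 1*(-8177403) = 8658 + 8177403 = 8186061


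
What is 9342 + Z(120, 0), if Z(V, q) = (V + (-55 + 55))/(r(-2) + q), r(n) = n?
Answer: 9282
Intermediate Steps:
Z(V, q) = V/(-2 + q) (Z(V, q) = (V + (-55 + 55))/(-2 + q) = (V + 0)/(-2 + q) = V/(-2 + q))
9342 + Z(120, 0) = 9342 + 120/(-2 + 0) = 9342 + 120/(-2) = 9342 + 120*(-½) = 9342 - 60 = 9282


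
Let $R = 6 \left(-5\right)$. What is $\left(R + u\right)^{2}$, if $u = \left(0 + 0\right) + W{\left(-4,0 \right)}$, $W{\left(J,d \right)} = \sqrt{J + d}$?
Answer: $896 - 120 i \approx 896.0 - 120.0 i$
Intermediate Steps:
$u = 2 i$ ($u = \left(0 + 0\right) + \sqrt{-4 + 0} = 0 + \sqrt{-4} = 0 + 2 i = 2 i \approx 2.0 i$)
$R = -30$
$\left(R + u\right)^{2} = \left(-30 + 2 i\right)^{2}$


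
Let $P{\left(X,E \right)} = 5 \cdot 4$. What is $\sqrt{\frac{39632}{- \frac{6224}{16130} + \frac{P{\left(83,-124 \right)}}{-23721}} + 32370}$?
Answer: $\frac{3 i \sqrt{2664975210138161770}}{18495263} \approx 264.79 i$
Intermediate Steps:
$P{\left(X,E \right)} = 20$
$\sqrt{\frac{39632}{- \frac{6224}{16130} + \frac{P{\left(83,-124 \right)}}{-23721}} + 32370} = \sqrt{\frac{39632}{- \frac{6224}{16130} + \frac{20}{-23721}} + 32370} = \sqrt{\frac{39632}{\left(-6224\right) \frac{1}{16130} + 20 \left(- \frac{1}{23721}\right)} + 32370} = \sqrt{\frac{39632}{- \frac{3112}{8065} - \frac{20}{23721}} + 32370} = \sqrt{\frac{39632}{- \frac{73981052}{191309865}} + 32370} = \sqrt{39632 \left(- \frac{191309865}{73981052}\right) + 32370} = \sqrt{- \frac{1895498142420}{18495263} + 32370} = \sqrt{- \frac{1296806479110}{18495263}} = \frac{3 i \sqrt{2664975210138161770}}{18495263}$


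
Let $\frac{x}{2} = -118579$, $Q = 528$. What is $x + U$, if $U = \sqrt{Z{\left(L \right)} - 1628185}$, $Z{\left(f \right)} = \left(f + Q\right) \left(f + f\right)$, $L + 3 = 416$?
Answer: $-237158 + i \sqrt{850919} \approx -2.3716 \cdot 10^{5} + 922.45 i$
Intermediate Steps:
$L = 413$ ($L = -3 + 416 = 413$)
$x = -237158$ ($x = 2 \left(-118579\right) = -237158$)
$Z{\left(f \right)} = 2 f \left(528 + f\right)$ ($Z{\left(f \right)} = \left(f + 528\right) \left(f + f\right) = \left(528 + f\right) 2 f = 2 f \left(528 + f\right)$)
$U = i \sqrt{850919}$ ($U = \sqrt{2 \cdot 413 \left(528 + 413\right) - 1628185} = \sqrt{2 \cdot 413 \cdot 941 - 1628185} = \sqrt{777266 - 1628185} = \sqrt{-850919} = i \sqrt{850919} \approx 922.45 i$)
$x + U = -237158 + i \sqrt{850919}$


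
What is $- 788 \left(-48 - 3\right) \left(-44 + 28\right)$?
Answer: $-643008$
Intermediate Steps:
$- 788 \left(-48 - 3\right) \left(-44 + 28\right) = - 788 \left(\left(-51\right) \left(-16\right)\right) = \left(-788\right) 816 = -643008$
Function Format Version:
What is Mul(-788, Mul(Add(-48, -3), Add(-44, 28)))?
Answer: -643008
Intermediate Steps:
Mul(-788, Mul(Add(-48, -3), Add(-44, 28))) = Mul(-788, Mul(-51, -16)) = Mul(-788, 816) = -643008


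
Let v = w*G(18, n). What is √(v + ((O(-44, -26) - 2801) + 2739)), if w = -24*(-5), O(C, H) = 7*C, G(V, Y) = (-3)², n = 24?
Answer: √710 ≈ 26.646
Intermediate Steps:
G(V, Y) = 9
w = 120
v = 1080 (v = 120*9 = 1080)
√(v + ((O(-44, -26) - 2801) + 2739)) = √(1080 + ((7*(-44) - 2801) + 2739)) = √(1080 + ((-308 - 2801) + 2739)) = √(1080 + (-3109 + 2739)) = √(1080 - 370) = √710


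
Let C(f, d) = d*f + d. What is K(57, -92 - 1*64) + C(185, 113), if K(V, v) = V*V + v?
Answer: 24111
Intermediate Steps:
K(V, v) = v + V² (K(V, v) = V² + v = v + V²)
C(f, d) = d + d*f
K(57, -92 - 1*64) + C(185, 113) = ((-92 - 1*64) + 57²) + 113*(1 + 185) = ((-92 - 64) + 3249) + 113*186 = (-156 + 3249) + 21018 = 3093 + 21018 = 24111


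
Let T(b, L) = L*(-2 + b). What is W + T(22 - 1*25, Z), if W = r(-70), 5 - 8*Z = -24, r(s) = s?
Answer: -705/8 ≈ -88.125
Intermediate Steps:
Z = 29/8 (Z = 5/8 - 1/8*(-24) = 5/8 + 3 = 29/8 ≈ 3.6250)
W = -70
W + T(22 - 1*25, Z) = -70 + 29*(-2 + (22 - 1*25))/8 = -70 + 29*(-2 + (22 - 25))/8 = -70 + 29*(-2 - 3)/8 = -70 + (29/8)*(-5) = -70 - 145/8 = -705/8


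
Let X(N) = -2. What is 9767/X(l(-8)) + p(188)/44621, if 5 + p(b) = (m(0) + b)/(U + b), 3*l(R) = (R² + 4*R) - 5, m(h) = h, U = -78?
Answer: -23969732247/4908310 ≈ -4883.5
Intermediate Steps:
l(R) = -5/3 + R²/3 + 4*R/3 (l(R) = ((R² + 4*R) - 5)/3 = (-5 + R² + 4*R)/3 = -5/3 + R²/3 + 4*R/3)
p(b) = -5 + b/(-78 + b) (p(b) = -5 + (0 + b)/(-78 + b) = -5 + b/(-78 + b))
9767/X(l(-8)) + p(188)/44621 = 9767/(-2) + (2*(195 - 2*188)/(-78 + 188))/44621 = 9767*(-½) + (2*(195 - 376)/110)*(1/44621) = -9767/2 + (2*(1/110)*(-181))*(1/44621) = -9767/2 - 181/55*1/44621 = -9767/2 - 181/2454155 = -23969732247/4908310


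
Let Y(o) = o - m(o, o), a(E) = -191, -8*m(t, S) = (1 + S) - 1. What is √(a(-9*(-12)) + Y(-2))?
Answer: I*√773/2 ≈ 13.901*I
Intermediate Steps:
m(t, S) = -S/8 (m(t, S) = -((1 + S) - 1)/8 = -S/8)
Y(o) = 9*o/8 (Y(o) = o - (-1)*o/8 = o + o/8 = 9*o/8)
√(a(-9*(-12)) + Y(-2)) = √(-191 + (9/8)*(-2)) = √(-191 - 9/4) = √(-773/4) = I*√773/2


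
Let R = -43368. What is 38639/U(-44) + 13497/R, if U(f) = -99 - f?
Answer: -558812829/795080 ≈ -702.84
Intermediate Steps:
38639/U(-44) + 13497/R = 38639/(-99 - 1*(-44)) + 13497/(-43368) = 38639/(-99 + 44) + 13497*(-1/43368) = 38639/(-55) - 4499/14456 = 38639*(-1/55) - 4499/14456 = -38639/55 - 4499/14456 = -558812829/795080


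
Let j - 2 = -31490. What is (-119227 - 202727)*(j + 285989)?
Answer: -81937614954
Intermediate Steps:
j = -31488 (j = 2 - 31490 = -31488)
(-119227 - 202727)*(j + 285989) = (-119227 - 202727)*(-31488 + 285989) = -321954*254501 = -81937614954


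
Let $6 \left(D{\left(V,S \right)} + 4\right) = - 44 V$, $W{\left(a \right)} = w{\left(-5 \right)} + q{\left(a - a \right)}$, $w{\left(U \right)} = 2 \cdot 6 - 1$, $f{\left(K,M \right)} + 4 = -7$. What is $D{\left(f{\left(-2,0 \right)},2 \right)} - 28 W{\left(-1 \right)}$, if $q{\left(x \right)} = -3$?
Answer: $- \frac{442}{3} \approx -147.33$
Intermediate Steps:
$f{\left(K,M \right)} = -11$ ($f{\left(K,M \right)} = -4 - 7 = -11$)
$w{\left(U \right)} = 11$ ($w{\left(U \right)} = 12 - 1 = 11$)
$W{\left(a \right)} = 8$ ($W{\left(a \right)} = 11 - 3 = 8$)
$D{\left(V,S \right)} = -4 - \frac{22 V}{3}$ ($D{\left(V,S \right)} = -4 + \frac{\left(-44\right) V}{6} = -4 - \frac{22 V}{3}$)
$D{\left(f{\left(-2,0 \right)},2 \right)} - 28 W{\left(-1 \right)} = \left(-4 - - \frac{242}{3}\right) - 224 = \left(-4 + \frac{242}{3}\right) - 224 = \frac{230}{3} - 224 = - \frac{442}{3}$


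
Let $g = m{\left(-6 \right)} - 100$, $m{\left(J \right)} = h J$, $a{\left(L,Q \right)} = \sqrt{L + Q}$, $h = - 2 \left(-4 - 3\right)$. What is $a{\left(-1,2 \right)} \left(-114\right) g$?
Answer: $20976$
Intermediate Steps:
$h = 14$ ($h = \left(-2\right) \left(-7\right) = 14$)
$m{\left(J \right)} = 14 J$
$g = -184$ ($g = 14 \left(-6\right) - 100 = -84 - 100 = -184$)
$a{\left(-1,2 \right)} \left(-114\right) g = \sqrt{-1 + 2} \left(-114\right) \left(-184\right) = \sqrt{1} \left(-114\right) \left(-184\right) = 1 \left(-114\right) \left(-184\right) = \left(-114\right) \left(-184\right) = 20976$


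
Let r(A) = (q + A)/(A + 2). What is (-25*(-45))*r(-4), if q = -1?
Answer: 5625/2 ≈ 2812.5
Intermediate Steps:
r(A) = (-1 + A)/(2 + A) (r(A) = (-1 + A)/(A + 2) = (-1 + A)/(2 + A))
(-25*(-45))*r(-4) = (-25*(-45))*((-1 - 4)/(2 - 4)) = 1125*(-5/(-2)) = 1125*(-½*(-5)) = 1125*(5/2) = 5625/2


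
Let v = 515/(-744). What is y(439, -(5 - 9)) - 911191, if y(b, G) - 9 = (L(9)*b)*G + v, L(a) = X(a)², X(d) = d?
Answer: -572096339/744 ≈ -7.6895e+5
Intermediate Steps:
v = -515/744 (v = 515*(-1/744) = -515/744 ≈ -0.69220)
L(a) = a²
y(b, G) = 6181/744 + 81*G*b (y(b, G) = 9 + ((9²*b)*G - 515/744) = 9 + ((81*b)*G - 515/744) = 9 + (81*G*b - 515/744) = 9 + (-515/744 + 81*G*b) = 6181/744 + 81*G*b)
y(439, -(5 - 9)) - 911191 = (6181/744 + 81*(-(5 - 9))*439) - 911191 = (6181/744 + 81*(-1*(-4))*439) - 911191 = (6181/744 + 81*4*439) - 911191 = (6181/744 + 142236) - 911191 = 105829765/744 - 911191 = -572096339/744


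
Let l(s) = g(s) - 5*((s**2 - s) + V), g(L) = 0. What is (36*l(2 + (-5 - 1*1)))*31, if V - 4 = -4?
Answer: -111600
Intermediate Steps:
V = 0 (V = 4 - 4 = 0)
l(s) = -5*s**2 + 5*s (l(s) = 0 - 5*((s**2 - s) + 0) = 0 - 5*(s**2 - s) = 0 + (-5*s**2 + 5*s) = -5*s**2 + 5*s)
(36*l(2 + (-5 - 1*1)))*31 = (36*(5*(2 + (-5 - 1*1))*(1 - (2 + (-5 - 1*1)))))*31 = (36*(5*(2 + (-5 - 1))*(1 - (2 + (-5 - 1)))))*31 = (36*(5*(2 - 6)*(1 - (2 - 6))))*31 = (36*(5*(-4)*(1 - 1*(-4))))*31 = (36*(5*(-4)*(1 + 4)))*31 = (36*(5*(-4)*5))*31 = (36*(-100))*31 = -3600*31 = -111600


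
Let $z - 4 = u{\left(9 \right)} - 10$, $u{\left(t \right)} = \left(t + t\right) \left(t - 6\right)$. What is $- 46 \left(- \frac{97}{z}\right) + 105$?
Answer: $\frac{4751}{24} \approx 197.96$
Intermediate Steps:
$u{\left(t \right)} = 2 t \left(-6 + t\right)$
$z = 48$ ($z = 4 + \left(2 \cdot 9 \left(-6 + 9\right) - 10\right) = 4 - \left(10 - 54\right) = 4 + \left(54 - 10\right) = 4 + 44 = 48$)
$- 46 \left(- \frac{97}{z}\right) + 105 = - 46 \left(- \frac{97}{48}\right) + 105 = - 46 \left(\left(-97\right) \frac{1}{48}\right) + 105 = \left(-46\right) \left(- \frac{97}{48}\right) + 105 = \frac{2231}{24} + 105 = \frac{4751}{24}$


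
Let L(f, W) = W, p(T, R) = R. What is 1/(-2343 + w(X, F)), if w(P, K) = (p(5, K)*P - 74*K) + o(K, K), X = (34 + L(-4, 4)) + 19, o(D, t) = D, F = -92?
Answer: -1/871 ≈ -0.0011481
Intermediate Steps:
X = 57 (X = (34 + 4) + 19 = 38 + 19 = 57)
w(P, K) = -73*K + K*P (w(P, K) = (K*P - 74*K) + K = (-74*K + K*P) + K = -73*K + K*P)
1/(-2343 + w(X, F)) = 1/(-2343 - 92*(-73 + 57)) = 1/(-2343 - 92*(-16)) = 1/(-2343 + 1472) = 1/(-871) = -1/871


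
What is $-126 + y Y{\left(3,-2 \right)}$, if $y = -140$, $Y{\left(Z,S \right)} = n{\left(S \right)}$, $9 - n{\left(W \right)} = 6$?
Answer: $-546$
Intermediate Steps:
$n{\left(W \right)} = 3$ ($n{\left(W \right)} = 9 - 6 = 3$)
$Y{\left(Z,S \right)} = 3$
$-126 + y Y{\left(3,-2 \right)} = -126 - 420 = -546$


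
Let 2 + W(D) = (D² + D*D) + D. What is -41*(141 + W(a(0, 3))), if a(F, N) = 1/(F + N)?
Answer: -51496/9 ≈ -5721.8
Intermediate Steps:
W(D) = -2 + D + 2*D² (W(D) = -2 + ((D² + D*D) + D) = -2 + ((D² + D²) + D) = -2 + (2*D² + D) = -2 + (D + 2*D²) = -2 + D + 2*D²)
-41*(141 + W(a(0, 3))) = -41*(141 + (-2 + 1/(0 + 3) + 2*(1/(0 + 3))²)) = -41*(141 + (-2 + 1/3 + 2*(1/3)²)) = -41*(141 + (-2 + ⅓ + 2*(⅓)²)) = -41*(141 + (-2 + ⅓ + 2*(⅑))) = -41*(141 + (-2 + ⅓ + 2/9)) = -41*(141 - 13/9) = -41*1256/9 = -51496/9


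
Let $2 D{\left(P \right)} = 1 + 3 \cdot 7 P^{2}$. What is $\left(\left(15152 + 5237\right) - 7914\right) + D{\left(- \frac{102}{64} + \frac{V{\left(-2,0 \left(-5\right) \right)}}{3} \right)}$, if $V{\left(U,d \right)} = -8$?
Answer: $\frac{77820439}{6144} \approx 12666.0$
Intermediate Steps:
$D{\left(P \right)} = \frac{1}{2} + \frac{21 P^{2}}{2}$ ($D{\left(P \right)} = \frac{1 + 3 \cdot 7 P^{2}}{2} = \frac{1 + 21 P^{2}}{2} = \frac{1}{2} + \frac{21 P^{2}}{2}$)
$\left(\left(15152 + 5237\right) - 7914\right) + D{\left(- \frac{102}{64} + \frac{V{\left(-2,0 \left(-5\right) \right)}}{3} \right)} = \left(\left(15152 + 5237\right) - 7914\right) + \left(\frac{1}{2} + \frac{21 \left(- \frac{102}{64} - \frac{8}{3}\right)^{2}}{2}\right) = \left(20389 - 7914\right) + \left(\frac{1}{2} + \frac{21 \left(\left(-102\right) \frac{1}{64} - \frac{8}{3}\right)^{2}}{2}\right) = 12475 + \left(\frac{1}{2} + \frac{21 \left(- \frac{51}{32} - \frac{8}{3}\right)^{2}}{2}\right) = 12475 + \left(\frac{1}{2} + \frac{21 \left(- \frac{409}{96}\right)^{2}}{2}\right) = 12475 + \left(\frac{1}{2} + \frac{21}{2} \cdot \frac{167281}{9216}\right) = 12475 + \left(\frac{1}{2} + \frac{1170967}{6144}\right) = 12475 + \frac{1174039}{6144} = \frac{77820439}{6144}$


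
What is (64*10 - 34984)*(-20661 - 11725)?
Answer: 1112264784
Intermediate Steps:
(64*10 - 34984)*(-20661 - 11725) = (640 - 34984)*(-32386) = -34344*(-32386) = 1112264784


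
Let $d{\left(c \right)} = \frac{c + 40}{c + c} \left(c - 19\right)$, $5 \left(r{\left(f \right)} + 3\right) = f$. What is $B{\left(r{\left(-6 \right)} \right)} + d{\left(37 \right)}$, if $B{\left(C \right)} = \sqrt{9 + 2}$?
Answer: $\frac{693}{37} + \sqrt{11} \approx 22.046$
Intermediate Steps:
$r{\left(f \right)} = -3 + \frac{f}{5}$
$d{\left(c \right)} = \frac{\left(-19 + c\right) \left(40 + c\right)}{2 c}$ ($d{\left(c \right)} = \frac{40 + c}{2 c} \left(-19 + c\right) = \frac{\left(-19 + c\right) \left(40 + c\right)}{2 c}$)
$B{\left(C \right)} = \sqrt{11}$
$B{\left(r{\left(-6 \right)} \right)} + d{\left(37 \right)} = \sqrt{11} + \frac{-760 + 37 \left(21 + 37\right)}{2 \cdot 37} = \sqrt{11} + \frac{1}{2} \cdot \frac{1}{37} \left(-760 + 37 \cdot 58\right) = \sqrt{11} + \frac{1}{2} \cdot \frac{1}{37} \left(-760 + 2146\right) = \sqrt{11} + \frac{1}{2} \cdot \frac{1}{37} \cdot 1386 = \sqrt{11} + \frac{693}{37} = \frac{693}{37} + \sqrt{11}$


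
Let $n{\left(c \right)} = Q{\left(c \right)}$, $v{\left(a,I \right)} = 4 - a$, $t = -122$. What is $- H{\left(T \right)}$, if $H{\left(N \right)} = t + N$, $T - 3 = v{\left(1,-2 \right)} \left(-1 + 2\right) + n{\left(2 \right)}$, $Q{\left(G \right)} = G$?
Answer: $114$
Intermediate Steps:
$n{\left(c \right)} = c$
$T = 8$ ($T = 3 + \left(\left(4 - 1\right) \left(-1 + 2\right) + 2\right) = 3 + \left(\left(4 - 1\right) 1 + 2\right) = 3 + \left(3 \cdot 1 + 2\right) = 3 + \left(3 + 2\right) = 3 + 5 = 8$)
$H{\left(N \right)} = -122 + N$
$- H{\left(T \right)} = - (-122 + 8) = \left(-1\right) \left(-114\right) = 114$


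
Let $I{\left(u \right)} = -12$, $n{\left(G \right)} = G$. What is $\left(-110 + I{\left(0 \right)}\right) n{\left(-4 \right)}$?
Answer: $488$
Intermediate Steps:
$\left(-110 + I{\left(0 \right)}\right) n{\left(-4 \right)} = \left(-110 - 12\right) \left(-4\right) = \left(-122\right) \left(-4\right) = 488$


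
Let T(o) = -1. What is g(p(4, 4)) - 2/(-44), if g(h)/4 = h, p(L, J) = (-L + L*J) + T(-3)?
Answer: 969/22 ≈ 44.045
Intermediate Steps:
p(L, J) = -1 - L + J*L (p(L, J) = (-L + L*J) - 1 = (-L + J*L) - 1 = -1 - L + J*L)
g(h) = 4*h
g(p(4, 4)) - 2/(-44) = 4*(-1 - 1*4 + 4*4) - 2/(-44) = 4*(-1 - 4 + 16) - 1/44*(-2) = 4*11 + 1/22 = 44 + 1/22 = 969/22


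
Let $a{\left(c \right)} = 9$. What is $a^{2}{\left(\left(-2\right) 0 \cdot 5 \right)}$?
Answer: $81$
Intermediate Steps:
$a^{2}{\left(\left(-2\right) 0 \cdot 5 \right)} = 9^{2} = 81$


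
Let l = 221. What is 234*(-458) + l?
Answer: -106951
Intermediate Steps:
234*(-458) + l = 234*(-458) + 221 = -107172 + 221 = -106951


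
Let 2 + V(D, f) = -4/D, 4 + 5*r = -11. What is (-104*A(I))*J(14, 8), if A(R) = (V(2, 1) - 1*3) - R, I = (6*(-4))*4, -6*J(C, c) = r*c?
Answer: -37024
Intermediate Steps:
r = -3 (r = -4/5 + (1/5)*(-11) = -4/5 - 11/5 = -3)
V(D, f) = -2 - 4/D
J(C, c) = c/2 (J(C, c) = -(-1)*c/2 = c/2)
I = -96 (I = -24*4 = -96)
A(R) = -7 - R (A(R) = ((-2 - 4/2) - 1*3) - R = ((-2 - 4*1/2) - 3) - R = ((-2 - 2) - 3) - R = (-4 - 3) - R = -7 - R)
(-104*A(I))*J(14, 8) = (-104*(-7 - 1*(-96)))*((1/2)*8) = -104*(-7 + 96)*4 = -104*89*4 = -9256*4 = -37024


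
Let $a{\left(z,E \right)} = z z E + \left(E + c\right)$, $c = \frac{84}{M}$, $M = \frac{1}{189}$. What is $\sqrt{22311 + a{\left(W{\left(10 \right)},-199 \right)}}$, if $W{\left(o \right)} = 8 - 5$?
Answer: $\sqrt{36197} \approx 190.26$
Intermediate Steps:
$M = \frac{1}{189} \approx 0.005291$
$W{\left(o \right)} = 3$
$c = 15876$ ($c = 84 \frac{1}{\frac{1}{189}} = 84 \cdot 189 = 15876$)
$a{\left(z,E \right)} = 15876 + E + E z^{2}$ ($a{\left(z,E \right)} = z z E + \left(E + 15876\right) = z^{2} E + \left(15876 + E\right) = E z^{2} + \left(15876 + E\right) = 15876 + E + E z^{2}$)
$\sqrt{22311 + a{\left(W{\left(10 \right)},-199 \right)}} = \sqrt{22311 - \left(-15677 + 1791\right)} = \sqrt{22311 - -13886} = \sqrt{22311 + 13886} = \sqrt{36197}$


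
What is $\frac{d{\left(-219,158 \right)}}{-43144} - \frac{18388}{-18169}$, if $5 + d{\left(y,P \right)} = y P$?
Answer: $\frac{1422106455}{783883336} \approx 1.8142$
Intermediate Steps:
$d{\left(y,P \right)} = -5 + P y$ ($d{\left(y,P \right)} = -5 + y P = -5 + P y$)
$\frac{d{\left(-219,158 \right)}}{-43144} - \frac{18388}{-18169} = \frac{-5 + 158 \left(-219\right)}{-43144} - \frac{18388}{-18169} = \left(-5 - 34602\right) \left(- \frac{1}{43144}\right) - - \frac{18388}{18169} = \left(-34607\right) \left(- \frac{1}{43144}\right) + \frac{18388}{18169} = \frac{34607}{43144} + \frac{18388}{18169} = \frac{1422106455}{783883336}$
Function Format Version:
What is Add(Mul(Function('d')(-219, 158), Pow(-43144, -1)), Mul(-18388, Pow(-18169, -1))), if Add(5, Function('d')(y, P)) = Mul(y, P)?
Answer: Rational(1422106455, 783883336) ≈ 1.8142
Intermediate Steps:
Function('d')(y, P) = Add(-5, Mul(P, y)) (Function('d')(y, P) = Add(-5, Mul(y, P)) = Add(-5, Mul(P, y)))
Add(Mul(Function('d')(-219, 158), Pow(-43144, -1)), Mul(-18388, Pow(-18169, -1))) = Add(Mul(Add(-5, Mul(158, -219)), Pow(-43144, -1)), Mul(-18388, Pow(-18169, -1))) = Add(Mul(Add(-5, -34602), Rational(-1, 43144)), Mul(-18388, Rational(-1, 18169))) = Add(Mul(-34607, Rational(-1, 43144)), Rational(18388, 18169)) = Add(Rational(34607, 43144), Rational(18388, 18169)) = Rational(1422106455, 783883336)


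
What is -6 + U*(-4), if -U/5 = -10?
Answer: -206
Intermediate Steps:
U = 50 (U = -5*(-10) = 50)
-6 + U*(-4) = -6 + 50*(-4) = -6 - 200 = -206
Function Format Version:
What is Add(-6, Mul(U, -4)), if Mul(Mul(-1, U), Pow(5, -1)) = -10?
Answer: -206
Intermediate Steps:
U = 50 (U = Mul(-5, -10) = 50)
Add(-6, Mul(U, -4)) = Add(-6, Mul(50, -4)) = Add(-6, -200) = -206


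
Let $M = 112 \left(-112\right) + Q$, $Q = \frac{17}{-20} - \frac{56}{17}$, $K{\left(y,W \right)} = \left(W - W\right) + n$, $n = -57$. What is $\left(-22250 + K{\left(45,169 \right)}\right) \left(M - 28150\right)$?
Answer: $\frac{308670190283}{340} \approx 9.0785 \cdot 10^{8}$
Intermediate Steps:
$K{\left(y,W \right)} = -57$ ($K{\left(y,W \right)} = \left(W - W\right) - 57 = 0 - 57 = -57$)
$Q = - \frac{1409}{340}$ ($Q = 17 \left(- \frac{1}{20}\right) - \frac{56}{17} = - \frac{17}{20} - \frac{56}{17} = - \frac{1409}{340} \approx -4.1441$)
$M = - \frac{4266369}{340}$ ($M = 112 \left(-112\right) - \frac{1409}{340} = -12544 - \frac{1409}{340} = - \frac{4266369}{340} \approx -12548.0$)
$\left(-22250 + K{\left(45,169 \right)}\right) \left(M - 28150\right) = \left(-22250 - 57\right) \left(- \frac{4266369}{340} - 28150\right) = \left(-22307\right) \left(- \frac{13837369}{340}\right) = \frac{308670190283}{340}$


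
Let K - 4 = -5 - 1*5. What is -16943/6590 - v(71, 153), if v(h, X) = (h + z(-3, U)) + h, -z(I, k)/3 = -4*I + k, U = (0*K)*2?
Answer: -715483/6590 ≈ -108.57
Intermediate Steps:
K = -6 (K = 4 + (-5 - 1*5) = 4 + (-5 - 5) = 4 - 10 = -6)
U = 0 (U = (0*(-6))*2 = 0*2 = 0)
z(I, k) = -3*k + 12*I (z(I, k) = -3*(-4*I + k) = -3*(k - 4*I) = -3*k + 12*I)
v(h, X) = -36 + 2*h (v(h, X) = (h + (-3*0 + 12*(-3))) + h = (h + (0 - 36)) + h = (h - 36) + h = (-36 + h) + h = -36 + 2*h)
-16943/6590 - v(71, 153) = -16943/6590 - (-36 + 2*71) = -16943*1/6590 - (-36 + 142) = -16943/6590 - 1*106 = -16943/6590 - 106 = -715483/6590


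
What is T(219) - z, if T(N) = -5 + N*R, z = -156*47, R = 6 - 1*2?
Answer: 8203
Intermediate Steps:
R = 4 (R = 6 - 2 = 4)
z = -7332
T(N) = -5 + 4*N (T(N) = -5 + N*4 = -5 + 4*N)
T(219) - z = (-5 + 4*219) - 1*(-7332) = (-5 + 876) + 7332 = 871 + 7332 = 8203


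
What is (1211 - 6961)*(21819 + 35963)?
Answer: -332246500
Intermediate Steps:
(1211 - 6961)*(21819 + 35963) = -5750*57782 = -332246500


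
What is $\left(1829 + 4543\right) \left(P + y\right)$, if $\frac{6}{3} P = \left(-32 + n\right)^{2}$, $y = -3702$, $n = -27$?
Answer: $-12498678$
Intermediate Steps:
$P = \frac{3481}{2}$ ($P = \frac{\left(-32 - 27\right)^{2}}{2} = \frac{\left(-59\right)^{2}}{2} = \frac{1}{2} \cdot 3481 = \frac{3481}{2} \approx 1740.5$)
$\left(1829 + 4543\right) \left(P + y\right) = \left(1829 + 4543\right) \left(\frac{3481}{2} - 3702\right) = 6372 \left(- \frac{3923}{2}\right) = -12498678$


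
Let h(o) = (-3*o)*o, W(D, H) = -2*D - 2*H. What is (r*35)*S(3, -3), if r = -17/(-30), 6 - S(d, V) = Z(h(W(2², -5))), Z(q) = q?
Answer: 357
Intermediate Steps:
h(o) = -3*o²
S(d, V) = 18 (S(d, V) = 6 - (-3)*(-2*2² - 2*(-5))² = 6 - (-3)*(-2*4 + 10)² = 6 - (-3)*(-8 + 10)² = 6 - (-3)*2² = 6 - (-3)*4 = 6 - 1*(-12) = 6 + 12 = 18)
r = 17/30 (r = -17*(-1/30) = 17/30 ≈ 0.56667)
(r*35)*S(3, -3) = ((17/30)*35)*18 = (119/6)*18 = 357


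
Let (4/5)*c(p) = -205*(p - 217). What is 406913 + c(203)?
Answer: 821001/2 ≈ 4.1050e+5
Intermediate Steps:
c(p) = 222425/4 - 1025*p/4 (c(p) = 5*(-205*(p - 217))/4 = 5*(-205*(-217 + p))/4 = 5*(44485 - 205*p)/4 = 222425/4 - 1025*p/4)
406913 + c(203) = 406913 + (222425/4 - 1025/4*203) = 406913 + (222425/4 - 208075/4) = 406913 + 7175/2 = 821001/2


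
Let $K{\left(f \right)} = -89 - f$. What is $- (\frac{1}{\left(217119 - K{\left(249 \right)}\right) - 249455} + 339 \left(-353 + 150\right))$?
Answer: $\frac{2202006367}{31998} \approx 68817.0$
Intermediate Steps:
$- (\frac{1}{\left(217119 - K{\left(249 \right)}\right) - 249455} + 339 \left(-353 + 150\right)) = - (\frac{1}{\left(217119 - \left(-89 - 249\right)\right) - 249455} + 339 \left(-353 + 150\right)) = - (\frac{1}{\left(217119 - \left(-89 - 249\right)\right) - 249455} + 339 \left(-203\right)) = - (\frac{1}{\left(217119 - -338\right) - 249455} - 68817) = - (\frac{1}{\left(217119 + 338\right) - 249455} - 68817) = - (\frac{1}{217457 - 249455} - 68817) = - (\frac{1}{-31998} - 68817) = - (- \frac{1}{31998} - 68817) = \left(-1\right) \left(- \frac{2202006367}{31998}\right) = \frac{2202006367}{31998}$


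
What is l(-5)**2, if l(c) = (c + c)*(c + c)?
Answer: 10000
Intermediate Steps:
l(c) = 4*c**2 (l(c) = (2*c)*(2*c) = 4*c**2)
l(-5)**2 = (4*(-5)**2)**2 = (4*25)**2 = 100**2 = 10000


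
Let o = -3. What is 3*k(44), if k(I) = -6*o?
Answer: 54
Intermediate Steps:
k(I) = 18 (k(I) = -6*(-3) = 18)
3*k(44) = 3*18 = 54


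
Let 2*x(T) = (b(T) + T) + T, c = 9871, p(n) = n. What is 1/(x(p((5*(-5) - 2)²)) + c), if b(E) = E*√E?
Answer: 2/40883 ≈ 4.8920e-5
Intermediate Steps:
b(E) = E^(3/2)
x(T) = T + T^(3/2)/2 (x(T) = ((T^(3/2) + T) + T)/2 = ((T + T^(3/2)) + T)/2 = (T^(3/2) + 2*T)/2 = T + T^(3/2)/2)
1/(x(p((5*(-5) - 2)²)) + c) = 1/(((5*(-5) - 2)² + ((5*(-5) - 2)²)^(3/2)/2) + 9871) = 1/(((-25 - 2)² + ((-25 - 2)²)^(3/2)/2) + 9871) = 1/(((-27)² + ((-27)²)^(3/2)/2) + 9871) = 1/((729 + 729^(3/2)/2) + 9871) = 1/((729 + (½)*19683) + 9871) = 1/((729 + 19683/2) + 9871) = 1/(21141/2 + 9871) = 1/(40883/2) = 2/40883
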